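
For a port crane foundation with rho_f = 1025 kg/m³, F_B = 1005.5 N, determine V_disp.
Formula: F_B = \rho_f g V_{disp}
Substituting knowns: 1005.5 = 1025·9.81·V_disp
Solving for V_disp: V_disp = 1005.5/(1025·9.81) = 0.1 m³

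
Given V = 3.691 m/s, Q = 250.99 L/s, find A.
Formula: Q = A V
Substituting knowns: 250.99 = A·3.691·1000
Solving for A: A = (250.99/1000)/3.691 = 0.068 m²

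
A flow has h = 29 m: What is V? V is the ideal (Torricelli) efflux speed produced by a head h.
Formula: V = \sqrt{2 g h}
V = √(2·9.81·29) = 23.85 m/s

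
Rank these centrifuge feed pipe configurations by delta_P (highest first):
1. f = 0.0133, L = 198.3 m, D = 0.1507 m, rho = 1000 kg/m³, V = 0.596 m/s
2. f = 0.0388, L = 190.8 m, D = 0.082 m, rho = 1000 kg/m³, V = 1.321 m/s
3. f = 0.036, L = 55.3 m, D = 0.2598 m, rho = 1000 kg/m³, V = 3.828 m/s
Case 1: delta_P = 3.108 kPa
Case 2: delta_P = 78.77 kPa
Case 3: delta_P = 56.14 kPa
Ranking (highest first): 2, 3, 1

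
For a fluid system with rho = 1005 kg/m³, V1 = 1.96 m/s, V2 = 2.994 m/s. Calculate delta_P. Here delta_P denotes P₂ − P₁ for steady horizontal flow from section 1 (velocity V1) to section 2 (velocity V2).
Formula: \Delta P = \frac{1}{2} \rho (V_1^2 - V_2^2)
delta_P = 0.5·1005·(1.96² − 2.994²)/1000 = -2.574 kPa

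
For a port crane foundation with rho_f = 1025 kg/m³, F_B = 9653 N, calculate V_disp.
Formula: F_B = \rho_f g V_{disp}
Substituting knowns: 9653 = 1025·9.81·V_disp
Solving for V_disp: V_disp = 9653/(1025·9.81) = 0.96 m³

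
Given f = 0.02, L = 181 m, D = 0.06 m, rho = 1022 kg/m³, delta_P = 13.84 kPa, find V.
Formula: \Delta P = f \frac{L}{D} \frac{\rho V^2}{2}
Substituting knowns: 13.84 = 0.02·(181/0.06)·0.5·1022·V²/1000
Solving for V: V = √((13.84·1000)/(0.02·(181/0.06)·0.5·1022)) = 0.67 m/s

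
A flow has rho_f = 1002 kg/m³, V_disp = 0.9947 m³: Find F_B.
Formula: F_B = \rho_f g V_{disp}
F_B = 1002·9.81·0.9947 = 9778 N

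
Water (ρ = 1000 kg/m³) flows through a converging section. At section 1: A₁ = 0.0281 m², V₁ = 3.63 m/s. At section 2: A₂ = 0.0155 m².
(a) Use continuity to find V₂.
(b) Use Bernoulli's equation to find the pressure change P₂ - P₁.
(a) Continuity: A₁V₁=A₂V₂ -> V₂=A₁V₁/A₂=0.0281*3.63/0.0155=6.58 m/s
(b) Bernoulli: P₂-P₁=0.5*rho*(V₁^2-V₂^2)/1000=0.5*1000*(3.63^2-6.58^2)/1000=-15.06 kPa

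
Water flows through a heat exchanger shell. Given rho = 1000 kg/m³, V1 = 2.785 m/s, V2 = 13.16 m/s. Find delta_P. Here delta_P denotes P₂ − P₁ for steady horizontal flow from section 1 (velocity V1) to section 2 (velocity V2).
Formula: \Delta P = \frac{1}{2} \rho (V_1^2 - V_2^2)
delta_P = 0.5·1000·(2.785² − 13.16²)/1000 = -82.71 kPa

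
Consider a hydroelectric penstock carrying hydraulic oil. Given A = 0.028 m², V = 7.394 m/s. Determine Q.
Formula: Q = A V
Q = 0.028·7.394·1000 = 207 L/s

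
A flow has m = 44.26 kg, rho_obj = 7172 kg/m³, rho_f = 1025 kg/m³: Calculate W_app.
Formula: W_{app} = mg\left(1 - \frac{\rho_f}{\rho_{obj}}\right)
W_app = 44.26·9.81·(1 − 1025/7172) = 372.1 N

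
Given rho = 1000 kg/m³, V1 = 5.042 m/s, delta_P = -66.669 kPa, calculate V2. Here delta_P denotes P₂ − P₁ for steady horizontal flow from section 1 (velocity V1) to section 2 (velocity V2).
Formula: \Delta P = \frac{1}{2} \rho (V_1^2 - V_2^2)
Substituting knowns: -66.669 = 0.5·1000·(5.042² − V2²)/1000
Solving for V2: V2 = √(5.042² − 2·(-66.669·1000)/1000) = 12.6 m/s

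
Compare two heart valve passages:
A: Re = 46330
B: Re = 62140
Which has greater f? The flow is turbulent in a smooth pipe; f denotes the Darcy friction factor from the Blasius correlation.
f(A) = 0.02154, f(B) = 0.02001. Answer: A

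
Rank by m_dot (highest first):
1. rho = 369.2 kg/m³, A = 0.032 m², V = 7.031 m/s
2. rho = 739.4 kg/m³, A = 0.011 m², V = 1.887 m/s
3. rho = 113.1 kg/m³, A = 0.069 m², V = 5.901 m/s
Case 1: m_dot = 83.07 kg/s
Case 2: m_dot = 15.35 kg/s
Case 3: m_dot = 46.05 kg/s
Ranking (highest first): 1, 3, 2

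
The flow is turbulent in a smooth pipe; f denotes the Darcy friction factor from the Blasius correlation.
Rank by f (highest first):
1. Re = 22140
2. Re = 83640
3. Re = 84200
Case 1: f = 0.02591
Case 2: f = 0.01858
Case 3: f = 0.01855
Ranking (highest first): 1, 2, 3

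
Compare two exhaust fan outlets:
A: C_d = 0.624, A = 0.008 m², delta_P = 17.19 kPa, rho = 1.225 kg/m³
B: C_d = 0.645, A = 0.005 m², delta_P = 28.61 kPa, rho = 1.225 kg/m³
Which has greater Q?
Q(A) = 836.3 L/s, Q(B) = 697 L/s. Answer: A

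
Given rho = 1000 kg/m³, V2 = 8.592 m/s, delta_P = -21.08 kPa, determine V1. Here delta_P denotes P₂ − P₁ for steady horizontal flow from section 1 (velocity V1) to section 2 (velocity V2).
Formula: \Delta P = \frac{1}{2} \rho (V_1^2 - V_2^2)
Substituting knowns: -21.08 = 0.5·1000·(V1² − 8.592²)/1000
Solving for V1: V1 = √(8.592² + 2·(-21.08·1000)/1000) = 5.627 m/s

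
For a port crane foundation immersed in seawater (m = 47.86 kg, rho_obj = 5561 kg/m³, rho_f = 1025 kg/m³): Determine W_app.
Formula: W_{app} = mg\left(1 - \frac{\rho_f}{\rho_{obj}}\right)
W_app = 47.86·9.81·(1 − 1025/5561) = 383 N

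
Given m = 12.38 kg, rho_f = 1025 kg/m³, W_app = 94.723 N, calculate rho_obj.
Formula: W_{app} = mg\left(1 - \frac{\rho_f}{\rho_{obj}}\right)
Substituting knowns: 94.723 = 12.38·9.81·(1 − 1025/rho_obj)
Solving for rho_obj: rho_obj = 1025/(1 − 94.723/(12.38·9.81)) = 4658 kg/m³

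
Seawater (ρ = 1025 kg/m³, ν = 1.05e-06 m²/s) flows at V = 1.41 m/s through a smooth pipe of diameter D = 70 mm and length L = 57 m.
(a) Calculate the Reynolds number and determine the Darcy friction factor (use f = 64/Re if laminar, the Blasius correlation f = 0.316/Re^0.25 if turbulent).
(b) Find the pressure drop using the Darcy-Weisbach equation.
(a) Re = V·D/ν = 1.41·0.07/1.05e-06 = 94000 → turbulent (Re > 4000); f = 0.316/Re^0.25 = 0.316/94000^0.25 = 0.018047
(b) Darcy-Weisbach: ΔP = f·(L/D)·½ρV²/1000 = 0.018047·(57/0.070)·½·1025·1.41²/1000 = 14.97 kPa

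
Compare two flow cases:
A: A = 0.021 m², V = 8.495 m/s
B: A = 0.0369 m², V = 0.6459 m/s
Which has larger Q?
Q(A) = 178.4 L/s, Q(B) = 23.83 L/s. Answer: A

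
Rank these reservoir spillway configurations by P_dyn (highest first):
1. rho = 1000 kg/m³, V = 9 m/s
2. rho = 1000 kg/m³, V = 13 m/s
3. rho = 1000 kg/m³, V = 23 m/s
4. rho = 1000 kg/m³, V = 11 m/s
Case 1: P_dyn = 40.5 kPa
Case 2: P_dyn = 84.5 kPa
Case 3: P_dyn = 264.5 kPa
Case 4: P_dyn = 60.5 kPa
Ranking (highest first): 3, 2, 4, 1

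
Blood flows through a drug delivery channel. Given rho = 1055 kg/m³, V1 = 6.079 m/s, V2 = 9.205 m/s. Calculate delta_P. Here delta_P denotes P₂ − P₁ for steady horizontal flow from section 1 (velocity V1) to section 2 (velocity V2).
Formula: \Delta P = \frac{1}{2} \rho (V_1^2 - V_2^2)
delta_P = 0.5·1055·(6.079² − 9.205²)/1000 = -25.2 kPa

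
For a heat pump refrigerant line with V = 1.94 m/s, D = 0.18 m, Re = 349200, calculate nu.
Formula: Re = \frac{V D}{\nu}
Substituting knowns: 349200 = 1.94·0.18/nu
Solving for nu: nu = 1.94·0.18/349200 = 1.000e-06 m²/s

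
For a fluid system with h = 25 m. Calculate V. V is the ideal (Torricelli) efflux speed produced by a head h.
Formula: V = \sqrt{2 g h}
V = √(2·9.81·25) = 22.15 m/s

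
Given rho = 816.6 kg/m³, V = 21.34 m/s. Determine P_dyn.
Formula: P_{dyn} = \frac{1}{2} \rho V^2
P_dyn = 0.5·816.6·21.34²/1000 = 185.9 kPa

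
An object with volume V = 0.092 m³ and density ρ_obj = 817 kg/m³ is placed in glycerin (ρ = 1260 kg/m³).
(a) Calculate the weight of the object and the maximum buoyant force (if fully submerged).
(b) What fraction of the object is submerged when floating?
(a) W=rho_obj*g*V=817*9.81*0.092=737.4 N; F_B(max)=rho*g*V=1260*9.81*0.092=1137.2 N
(b) Floating fraction=rho_obj/rho=817/1260=0.648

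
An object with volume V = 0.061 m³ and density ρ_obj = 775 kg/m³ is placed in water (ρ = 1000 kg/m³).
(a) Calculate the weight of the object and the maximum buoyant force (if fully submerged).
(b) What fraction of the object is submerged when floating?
(a) W=rho_obj*g*V=775*9.81*0.061=463.8 N; F_B(max)=rho*g*V=1000*9.81*0.061=598.4 N
(b) Floating fraction=rho_obj/rho=775/1000=0.775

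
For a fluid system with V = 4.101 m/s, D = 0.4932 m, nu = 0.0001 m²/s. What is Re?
Formula: Re = \frac{V D}{\nu}
Re = 4.101·0.4932/0.0001 = 20226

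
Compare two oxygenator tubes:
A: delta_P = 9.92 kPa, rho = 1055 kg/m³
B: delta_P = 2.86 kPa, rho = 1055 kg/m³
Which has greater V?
V(A) = 4.337 m/s, V(B) = 2.328 m/s. Answer: A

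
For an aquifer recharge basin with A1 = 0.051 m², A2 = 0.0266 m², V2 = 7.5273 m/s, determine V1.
Formula: V_2 = \frac{A_1 V_1}{A_2}
Substituting knowns: 7.5273 = 0.051·V1/0.0266
Solving for V1: V1 = 7.5273·0.0266/0.051 = 3.926 m/s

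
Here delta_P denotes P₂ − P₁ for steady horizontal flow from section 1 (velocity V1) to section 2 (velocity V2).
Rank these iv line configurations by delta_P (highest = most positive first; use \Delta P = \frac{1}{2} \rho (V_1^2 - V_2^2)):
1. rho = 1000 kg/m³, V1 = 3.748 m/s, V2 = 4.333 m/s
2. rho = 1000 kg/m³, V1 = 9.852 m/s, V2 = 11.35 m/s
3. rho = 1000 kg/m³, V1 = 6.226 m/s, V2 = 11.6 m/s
Case 1: delta_P = -2.364 kPa
Case 2: delta_P = -15.88 kPa
Case 3: delta_P = -47.9 kPa
Ranking (highest first): 1, 2, 3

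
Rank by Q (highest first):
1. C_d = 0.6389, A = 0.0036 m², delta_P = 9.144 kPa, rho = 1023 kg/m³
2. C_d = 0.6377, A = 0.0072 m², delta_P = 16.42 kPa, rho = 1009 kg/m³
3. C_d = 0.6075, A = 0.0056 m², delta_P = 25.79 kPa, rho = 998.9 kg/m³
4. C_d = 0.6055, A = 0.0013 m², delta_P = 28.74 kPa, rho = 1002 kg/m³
Case 1: Q = 9.725 L/s
Case 2: Q = 26.19 L/s
Case 3: Q = 24.45 L/s
Case 4: Q = 5.962 L/s
Ranking (highest first): 2, 3, 1, 4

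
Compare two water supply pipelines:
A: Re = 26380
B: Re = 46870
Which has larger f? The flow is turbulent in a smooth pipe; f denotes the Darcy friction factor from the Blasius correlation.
f(A) = 0.0248, f(B) = 0.02148. Answer: A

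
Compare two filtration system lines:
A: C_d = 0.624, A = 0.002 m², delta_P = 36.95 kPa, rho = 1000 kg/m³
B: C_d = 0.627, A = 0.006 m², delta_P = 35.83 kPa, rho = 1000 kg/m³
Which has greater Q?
Q(A) = 10.73 L/s, Q(B) = 31.85 L/s. Answer: B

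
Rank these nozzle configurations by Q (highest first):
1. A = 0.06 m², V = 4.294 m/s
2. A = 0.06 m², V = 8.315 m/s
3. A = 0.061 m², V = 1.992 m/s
Case 1: Q = 257.6 L/s
Case 2: Q = 498.9 L/s
Case 3: Q = 121.5 L/s
Ranking (highest first): 2, 1, 3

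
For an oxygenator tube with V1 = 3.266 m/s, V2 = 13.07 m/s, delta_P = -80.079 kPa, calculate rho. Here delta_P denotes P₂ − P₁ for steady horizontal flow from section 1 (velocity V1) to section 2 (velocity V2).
Formula: \Delta P = \frac{1}{2} \rho (V_1^2 - V_2^2)
Substituting knowns: -80.079 = 0.5·rho·(3.266² − 13.07²)/1000
Solving for rho: rho = 2·(-80.079·1000)/(3.266² − 13.07²) = 1000 kg/m³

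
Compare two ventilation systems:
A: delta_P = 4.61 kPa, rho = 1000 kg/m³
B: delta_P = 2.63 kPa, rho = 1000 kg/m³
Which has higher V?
V(A) = 3.036 m/s, V(B) = 2.293 m/s. Answer: A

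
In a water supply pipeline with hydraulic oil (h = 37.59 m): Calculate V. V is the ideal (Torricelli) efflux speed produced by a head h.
Formula: V = \sqrt{2 g h}
V = √(2·9.81·37.59) = 27.16 m/s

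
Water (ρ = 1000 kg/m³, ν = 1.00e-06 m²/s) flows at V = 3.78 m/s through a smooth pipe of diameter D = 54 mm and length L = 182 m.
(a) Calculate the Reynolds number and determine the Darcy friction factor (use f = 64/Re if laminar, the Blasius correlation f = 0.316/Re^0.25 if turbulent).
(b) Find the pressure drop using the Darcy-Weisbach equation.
(a) Re = V·D/ν = 3.78·0.054/1.00e-06 = 204120 → turbulent (Re > 4000); f = 0.316/Re^0.25 = 0.316/204120^0.25 = 0.014867 (Blasius is strictly valid for Re ≲ 1e5; used here as the smooth-pipe estimate the problem specifies)
(b) Darcy-Weisbach: ΔP = f·(L/D)·½ρV²/1000 = 0.014867·(182/0.054)·½·1000·3.78²/1000 = 358 kPa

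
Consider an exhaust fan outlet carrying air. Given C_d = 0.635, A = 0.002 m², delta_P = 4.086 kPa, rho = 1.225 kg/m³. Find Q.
Formula: Q = C_d A \sqrt{\frac{2 \Delta P}{\rho}}
Q = 0.635·0.002·√(2·(4.086·1000)/1.225)·1000 = 103.7 L/s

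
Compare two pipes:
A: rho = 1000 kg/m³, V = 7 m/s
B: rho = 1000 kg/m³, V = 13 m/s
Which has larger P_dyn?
P_dyn(A) = 24.5 kPa, P_dyn(B) = 84.5 kPa. Answer: B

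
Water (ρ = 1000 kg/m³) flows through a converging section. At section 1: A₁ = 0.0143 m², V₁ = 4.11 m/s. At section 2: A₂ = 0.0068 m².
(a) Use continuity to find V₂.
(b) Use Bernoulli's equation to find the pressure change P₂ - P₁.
(a) Continuity: A₁V₁=A₂V₂ -> V₂=A₁V₁/A₂=0.0143*4.11/0.0068=8.64 m/s
(b) Bernoulli: P₂-P₁=0.5*rho*(V₁^2-V₂^2)/1000=0.5*1000*(4.11^2-8.64^2)/1000=-28.88 kPa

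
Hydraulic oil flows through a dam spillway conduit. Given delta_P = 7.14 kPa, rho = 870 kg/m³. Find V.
Formula: V = \sqrt{\frac{2 \Delta P}{\rho}}
V = √(2·(7.14·1000)/870) = 4.051 m/s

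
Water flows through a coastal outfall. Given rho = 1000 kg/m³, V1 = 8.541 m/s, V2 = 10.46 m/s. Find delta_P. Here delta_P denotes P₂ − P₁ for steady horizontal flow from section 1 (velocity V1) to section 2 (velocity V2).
Formula: \Delta P = \frac{1}{2} \rho (V_1^2 - V_2^2)
delta_P = 0.5·1000·(8.541² − 10.46²)/1000 = -18.23 kPa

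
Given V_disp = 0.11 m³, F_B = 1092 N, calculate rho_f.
Formula: F_B = \rho_f g V_{disp}
Substituting knowns: 1092 = rho_f·9.81·0.11
Solving for rho_f: rho_f = 1092/(9.81·0.11) = 1012 kg/m³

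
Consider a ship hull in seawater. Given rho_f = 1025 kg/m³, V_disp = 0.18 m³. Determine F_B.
Formula: F_B = \rho_f g V_{disp}
F_B = 1025·9.81·0.18 = 1810 N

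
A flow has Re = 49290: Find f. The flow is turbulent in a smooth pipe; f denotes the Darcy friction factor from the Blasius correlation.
Formula: f = \frac{0.316}{Re^{0.25}}
f = 0.316/49290^0.25 = 0.02121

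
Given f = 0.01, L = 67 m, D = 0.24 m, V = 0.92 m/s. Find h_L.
Formula: h_L = f \frac{L}{D} \frac{V^2}{2g}
h_L = 0.01·(67/0.24)·0.92²/(2·9.81) = 0.1204 m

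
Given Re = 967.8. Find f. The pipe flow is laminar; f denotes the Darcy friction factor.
Formula: f = \frac{64}{Re}
f = 64/967.8 = 0.06613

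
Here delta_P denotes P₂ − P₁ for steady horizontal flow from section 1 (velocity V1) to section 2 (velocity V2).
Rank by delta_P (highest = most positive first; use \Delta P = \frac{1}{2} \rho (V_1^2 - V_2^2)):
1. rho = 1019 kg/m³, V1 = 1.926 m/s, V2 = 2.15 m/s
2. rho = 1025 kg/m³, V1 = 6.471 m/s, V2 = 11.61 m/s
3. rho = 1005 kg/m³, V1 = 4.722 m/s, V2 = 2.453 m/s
Case 1: delta_P = -0.4652 kPa
Case 2: delta_P = -47.62 kPa
Case 3: delta_P = 8.181 kPa
Ranking (highest first): 3, 1, 2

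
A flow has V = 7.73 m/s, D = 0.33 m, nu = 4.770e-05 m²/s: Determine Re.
Formula: Re = \frac{V D}{\nu}
Re = 7.73·0.33/4.770e-05 = 53478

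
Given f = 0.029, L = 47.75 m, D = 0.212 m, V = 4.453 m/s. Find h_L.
Formula: h_L = f \frac{L}{D} \frac{V^2}{2g}
h_L = 0.029·(47.75/0.212)·4.453²/(2·9.81) = 6.601 m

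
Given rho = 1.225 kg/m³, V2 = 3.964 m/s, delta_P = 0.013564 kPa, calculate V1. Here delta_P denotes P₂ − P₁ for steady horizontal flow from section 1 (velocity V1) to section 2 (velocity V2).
Formula: \Delta P = \frac{1}{2} \rho (V_1^2 - V_2^2)
Substituting knowns: 0.013564 = 0.5·1.225·(V1² − 3.964²)/1000
Solving for V1: V1 = √(3.964² + 2·(0.013564·1000)/1.225) = 6.153 m/s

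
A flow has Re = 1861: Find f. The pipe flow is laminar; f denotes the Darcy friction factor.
Formula: f = \frac{64}{Re}
f = 64/1861 = 0.03439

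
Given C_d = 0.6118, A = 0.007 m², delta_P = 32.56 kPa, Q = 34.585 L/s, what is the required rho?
Formula: Q = C_d A \sqrt{\frac{2 \Delta P}{\rho}}
Substituting knowns: 34.585 = 0.6118·0.007·√(2·(32.56·1000)/rho)·1000
Solving for rho: rho = 2·(32.56·1000)/((34.585/1000)/(0.6118·0.007))² = 998.5 kg/m³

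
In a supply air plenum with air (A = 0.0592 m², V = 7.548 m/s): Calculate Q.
Formula: Q = A V
Q = 0.0592·7.548·1000 = 446.8 L/s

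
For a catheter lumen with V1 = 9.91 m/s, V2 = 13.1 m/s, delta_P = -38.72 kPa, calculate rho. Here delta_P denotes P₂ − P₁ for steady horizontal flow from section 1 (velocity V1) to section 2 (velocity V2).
Formula: \Delta P = \frac{1}{2} \rho (V_1^2 - V_2^2)
Substituting knowns: -38.72 = 0.5·rho·(9.91² − 13.1²)/1000
Solving for rho: rho = 2·(-38.72·1000)/(9.91² − 13.1²) = 1055 kg/m³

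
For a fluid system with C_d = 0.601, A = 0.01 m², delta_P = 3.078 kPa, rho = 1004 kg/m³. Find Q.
Formula: Q = C_d A \sqrt{\frac{2 \Delta P}{\rho}}
Q = 0.601·0.01·√(2·(3.078·1000)/1004)·1000 = 14.88 L/s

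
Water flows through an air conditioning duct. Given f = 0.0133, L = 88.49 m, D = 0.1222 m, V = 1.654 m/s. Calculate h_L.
Formula: h_L = f \frac{L}{D} \frac{V^2}{2g}
h_L = 0.0133·(88.49/0.1222)·1.654²/(2·9.81) = 1.343 m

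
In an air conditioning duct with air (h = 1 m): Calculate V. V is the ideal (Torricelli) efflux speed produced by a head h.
Formula: V = \sqrt{2 g h}
V = √(2·9.81·1) = 4.429 m/s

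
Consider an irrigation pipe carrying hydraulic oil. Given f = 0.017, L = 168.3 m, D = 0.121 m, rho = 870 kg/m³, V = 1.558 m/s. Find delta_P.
Formula: \Delta P = f \frac{L}{D} \frac{\rho V^2}{2}
delta_P = 0.017·(168.3/0.121)·0.5·870·1.558²/1000 = 24.97 kPa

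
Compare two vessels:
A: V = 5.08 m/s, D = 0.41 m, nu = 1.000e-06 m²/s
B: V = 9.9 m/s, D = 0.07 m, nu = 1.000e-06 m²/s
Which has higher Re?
Re(A) = 2.083e+06, Re(B) = 693000. Answer: A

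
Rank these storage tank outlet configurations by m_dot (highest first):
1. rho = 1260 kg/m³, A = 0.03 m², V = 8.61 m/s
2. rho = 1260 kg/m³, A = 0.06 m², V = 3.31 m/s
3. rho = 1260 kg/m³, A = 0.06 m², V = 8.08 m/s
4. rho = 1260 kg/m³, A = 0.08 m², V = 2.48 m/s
Case 1: m_dot = 325.5 kg/s
Case 2: m_dot = 250.2 kg/s
Case 3: m_dot = 610.8 kg/s
Case 4: m_dot = 250 kg/s
Ranking (highest first): 3, 1, 2, 4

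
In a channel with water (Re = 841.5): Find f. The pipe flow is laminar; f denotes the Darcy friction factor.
Formula: f = \frac{64}{Re}
f = 64/841.5 = 0.07605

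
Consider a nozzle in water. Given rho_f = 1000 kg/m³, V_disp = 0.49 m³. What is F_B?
Formula: F_B = \rho_f g V_{disp}
F_B = 1000·9.81·0.49 = 4807 N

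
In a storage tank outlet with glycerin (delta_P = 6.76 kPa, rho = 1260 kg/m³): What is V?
Formula: V = \sqrt{\frac{2 \Delta P}{\rho}}
V = √(2·(6.76·1000)/1260) = 3.276 m/s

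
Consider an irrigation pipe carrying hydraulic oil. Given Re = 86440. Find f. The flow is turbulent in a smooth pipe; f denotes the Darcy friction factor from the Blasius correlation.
Formula: f = \frac{0.316}{Re^{0.25}}
f = 0.316/86440^0.25 = 0.01843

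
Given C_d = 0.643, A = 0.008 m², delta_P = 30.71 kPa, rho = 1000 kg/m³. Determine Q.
Formula: Q = C_d A \sqrt{\frac{2 \Delta P}{\rho}}
Q = 0.643·0.008·√(2·(30.71·1000)/1000)·1000 = 40.31 L/s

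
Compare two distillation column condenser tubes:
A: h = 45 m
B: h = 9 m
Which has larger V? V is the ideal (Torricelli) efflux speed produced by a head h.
V(A) = 29.71 m/s, V(B) = 13.29 m/s. Answer: A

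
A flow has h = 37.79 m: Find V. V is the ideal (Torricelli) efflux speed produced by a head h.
Formula: V = \sqrt{2 g h}
V = √(2·9.81·37.79) = 27.23 m/s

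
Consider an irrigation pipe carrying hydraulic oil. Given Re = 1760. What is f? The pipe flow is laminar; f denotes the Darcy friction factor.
Formula: f = \frac{64}{Re}
f = 64/1760 = 0.03636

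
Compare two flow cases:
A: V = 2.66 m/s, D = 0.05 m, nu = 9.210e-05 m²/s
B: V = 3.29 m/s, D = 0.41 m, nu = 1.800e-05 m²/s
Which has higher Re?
Re(A) = 1444, Re(B) = 74939. Answer: B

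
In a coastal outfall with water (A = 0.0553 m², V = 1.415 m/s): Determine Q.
Formula: Q = A V
Q = 0.0553·1.415·1000 = 78.25 L/s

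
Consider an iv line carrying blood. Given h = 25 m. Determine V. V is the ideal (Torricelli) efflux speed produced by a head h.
Formula: V = \sqrt{2 g h}
V = √(2·9.81·25) = 22.15 m/s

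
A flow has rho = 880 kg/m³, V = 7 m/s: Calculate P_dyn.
Formula: P_{dyn} = \frac{1}{2} \rho V^2
P_dyn = 0.5·880·7²/1000 = 21.56 kPa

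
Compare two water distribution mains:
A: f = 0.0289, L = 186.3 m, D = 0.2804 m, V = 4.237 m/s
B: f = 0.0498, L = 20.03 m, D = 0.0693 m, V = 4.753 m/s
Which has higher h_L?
h_L(A) = 17.57 m, h_L(B) = 16.57 m. Answer: A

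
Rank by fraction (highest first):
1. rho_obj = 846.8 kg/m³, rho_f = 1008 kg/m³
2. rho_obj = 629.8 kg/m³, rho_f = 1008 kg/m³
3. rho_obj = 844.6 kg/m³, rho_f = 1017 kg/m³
Case 1: fraction = 0.8401
Case 2: fraction = 0.6248
Case 3: fraction = 0.8305
Ranking (highest first): 1, 3, 2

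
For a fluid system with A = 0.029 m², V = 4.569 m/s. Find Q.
Formula: Q = A V
Q = 0.029·4.569·1000 = 132.5 L/s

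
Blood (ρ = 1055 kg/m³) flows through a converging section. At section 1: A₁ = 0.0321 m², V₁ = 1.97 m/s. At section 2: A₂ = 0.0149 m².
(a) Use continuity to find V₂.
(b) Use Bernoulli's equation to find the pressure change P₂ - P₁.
(a) Continuity: A₁V₁=A₂V₂ -> V₂=A₁V₁/A₂=0.0321*1.97/0.0149=4.24 m/s
(b) Bernoulli: P₂-P₁=0.5*rho*(V₁^2-V₂^2)/1000=0.5*1055*(1.97^2-4.24^2)/1000=-7.436 kPa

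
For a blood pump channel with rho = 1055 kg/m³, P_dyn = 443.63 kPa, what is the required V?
Formula: P_{dyn} = \frac{1}{2} \rho V^2
Substituting knowns: 443.63 = 0.5·1055·V²/1000
Solving for V: V = √(2·(443.63·1000)/1055) = 29 m/s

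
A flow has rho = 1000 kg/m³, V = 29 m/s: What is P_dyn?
Formula: P_{dyn} = \frac{1}{2} \rho V^2
P_dyn = 0.5·1000·29²/1000 = 420.5 kPa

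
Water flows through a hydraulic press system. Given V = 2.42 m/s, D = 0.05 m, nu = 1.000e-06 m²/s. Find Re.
Formula: Re = \frac{V D}{\nu}
Re = 2.42·0.05/1.000e-06 = 121000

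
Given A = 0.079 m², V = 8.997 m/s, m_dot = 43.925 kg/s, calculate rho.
Formula: \dot{m} = \rho A V
Substituting knowns: 43.925 = rho·0.079·8.997
Solving for rho: rho = 43.925/(0.079·8.997) = 61.8 kg/m³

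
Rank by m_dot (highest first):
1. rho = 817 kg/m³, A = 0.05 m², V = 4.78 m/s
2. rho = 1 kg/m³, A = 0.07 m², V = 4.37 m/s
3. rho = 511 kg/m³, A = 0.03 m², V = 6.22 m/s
Case 1: m_dot = 195.3 kg/s
Case 2: m_dot = 0.3059 kg/s
Case 3: m_dot = 95.35 kg/s
Ranking (highest first): 1, 3, 2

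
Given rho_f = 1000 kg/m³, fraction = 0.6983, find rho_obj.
Formula: f_{sub} = \frac{\rho_{obj}}{\rho_f}
Substituting knowns: 0.6983 = rho_obj/1000
Solving for rho_obj: rho_obj = 0.6983·1000 = 698.3 kg/m³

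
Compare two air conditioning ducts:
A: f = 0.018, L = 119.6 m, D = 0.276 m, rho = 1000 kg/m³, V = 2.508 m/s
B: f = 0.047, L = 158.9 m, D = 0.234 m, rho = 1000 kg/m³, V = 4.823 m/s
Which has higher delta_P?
delta_P(A) = 24.53 kPa, delta_P(B) = 371.2 kPa. Answer: B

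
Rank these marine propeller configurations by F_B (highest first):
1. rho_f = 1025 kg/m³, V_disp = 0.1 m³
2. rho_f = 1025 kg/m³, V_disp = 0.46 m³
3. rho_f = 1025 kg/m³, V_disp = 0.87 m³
Case 1: F_B = 1006 N
Case 2: F_B = 4625 N
Case 3: F_B = 8748 N
Ranking (highest first): 3, 2, 1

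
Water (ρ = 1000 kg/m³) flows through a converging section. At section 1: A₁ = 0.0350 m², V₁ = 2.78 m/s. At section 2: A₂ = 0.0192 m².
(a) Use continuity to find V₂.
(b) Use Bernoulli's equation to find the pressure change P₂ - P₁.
(a) Continuity: A₁V₁=A₂V₂ -> V₂=A₁V₁/A₂=0.0350*2.78/0.0192=5.07 m/s
(b) Bernoulli: P₂-P₁=0.5*rho*(V₁^2-V₂^2)/1000=0.5*1000*(2.78^2-5.07^2)/1000=-8.988 kPa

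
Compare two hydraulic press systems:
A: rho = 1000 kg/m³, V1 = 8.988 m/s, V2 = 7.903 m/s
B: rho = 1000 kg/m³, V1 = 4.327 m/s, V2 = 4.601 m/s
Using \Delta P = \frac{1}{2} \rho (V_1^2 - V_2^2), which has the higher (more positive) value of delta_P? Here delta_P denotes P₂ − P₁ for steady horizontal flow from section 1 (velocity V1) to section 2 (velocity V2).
delta_P(A) = 9.163 kPa, delta_P(B) = -1.223 kPa. Answer: A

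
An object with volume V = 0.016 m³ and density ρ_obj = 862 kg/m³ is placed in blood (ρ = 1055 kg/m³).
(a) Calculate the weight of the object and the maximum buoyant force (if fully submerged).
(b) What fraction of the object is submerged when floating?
(a) W=rho_obj*g*V=862*9.81*0.016=135.3 N; F_B(max)=rho*g*V=1055*9.81*0.016=165.6 N
(b) Floating fraction=rho_obj/rho=862/1055=0.817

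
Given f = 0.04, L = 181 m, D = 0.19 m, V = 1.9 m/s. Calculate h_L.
Formula: h_L = f \frac{L}{D} \frac{V^2}{2g}
h_L = 0.04·(181/0.19)·1.9²/(2·9.81) = 7.011 m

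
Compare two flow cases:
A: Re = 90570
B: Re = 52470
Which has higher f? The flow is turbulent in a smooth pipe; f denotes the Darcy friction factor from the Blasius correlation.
f(A) = 0.01822, f(B) = 0.02088. Answer: B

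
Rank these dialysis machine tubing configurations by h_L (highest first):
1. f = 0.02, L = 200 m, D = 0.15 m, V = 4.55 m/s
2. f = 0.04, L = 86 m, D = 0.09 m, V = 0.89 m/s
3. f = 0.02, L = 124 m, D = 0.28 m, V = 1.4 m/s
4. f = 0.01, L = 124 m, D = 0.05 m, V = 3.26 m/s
Case 1: h_L = 28.14 m
Case 2: h_L = 1.543 m
Case 3: h_L = 0.8848 m
Case 4: h_L = 13.43 m
Ranking (highest first): 1, 4, 2, 3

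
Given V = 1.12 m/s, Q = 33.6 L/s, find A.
Formula: Q = A V
Substituting knowns: 33.6 = A·1.12·1000
Solving for A: A = (33.6/1000)/1.12 = 0.03 m²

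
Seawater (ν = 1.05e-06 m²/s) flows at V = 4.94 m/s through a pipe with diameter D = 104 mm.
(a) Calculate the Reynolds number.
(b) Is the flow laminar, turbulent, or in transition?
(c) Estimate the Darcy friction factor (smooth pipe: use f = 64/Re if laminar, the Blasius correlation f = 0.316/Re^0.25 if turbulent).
(a) Re = V·D/ν = 4.94·0.104/1.05e-06 = 489300
(b) Flow regime: turbulent (Re > 4000)
(c) Friction factor: f = 0.316/Re^0.25 = 0.316/489300^0.25 = 0.01195 (Blasius is strictly valid for Re ≲ 1e5; used here as the smooth-pipe estimate the problem specifies)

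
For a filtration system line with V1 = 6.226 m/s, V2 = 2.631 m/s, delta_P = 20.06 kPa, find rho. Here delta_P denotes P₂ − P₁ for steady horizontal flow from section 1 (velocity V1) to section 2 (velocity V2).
Formula: \Delta P = \frac{1}{2} \rho (V_1^2 - V_2^2)
Substituting knowns: 20.06 = 0.5·rho·(6.226² − 2.631²)/1000
Solving for rho: rho = 2·(20.06·1000)/(6.226² − 2.631²) = 1260 kg/m³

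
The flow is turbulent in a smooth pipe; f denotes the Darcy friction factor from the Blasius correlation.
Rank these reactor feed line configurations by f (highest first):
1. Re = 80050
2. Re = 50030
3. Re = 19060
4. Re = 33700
Case 1: f = 0.01879
Case 2: f = 0.02113
Case 3: f = 0.02689
Case 4: f = 0.02332
Ranking (highest first): 3, 4, 2, 1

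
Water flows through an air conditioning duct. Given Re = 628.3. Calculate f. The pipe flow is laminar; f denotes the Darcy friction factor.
Formula: f = \frac{64}{Re}
f = 64/628.3 = 0.1019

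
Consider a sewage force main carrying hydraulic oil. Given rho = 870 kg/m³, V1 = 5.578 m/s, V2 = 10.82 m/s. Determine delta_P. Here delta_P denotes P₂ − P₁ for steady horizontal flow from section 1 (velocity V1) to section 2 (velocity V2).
Formula: \Delta P = \frac{1}{2} \rho (V_1^2 - V_2^2)
delta_P = 0.5·870·(5.578² − 10.82²)/1000 = -37.39 kPa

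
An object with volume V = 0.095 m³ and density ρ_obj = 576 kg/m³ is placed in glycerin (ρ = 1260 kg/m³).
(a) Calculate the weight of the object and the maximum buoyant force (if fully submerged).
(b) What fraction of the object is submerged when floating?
(a) W=rho_obj*g*V=576*9.81*0.095=536.8 N; F_B(max)=rho*g*V=1260*9.81*0.095=1174.3 N
(b) Floating fraction=rho_obj/rho=576/1260=0.457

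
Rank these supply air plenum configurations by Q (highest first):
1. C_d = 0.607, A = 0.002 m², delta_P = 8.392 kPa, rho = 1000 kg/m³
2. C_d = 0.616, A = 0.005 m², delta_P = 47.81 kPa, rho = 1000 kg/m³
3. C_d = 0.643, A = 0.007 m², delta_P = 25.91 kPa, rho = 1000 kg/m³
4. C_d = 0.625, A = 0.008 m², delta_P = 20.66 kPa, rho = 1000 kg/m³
Case 1: Q = 4.974 L/s
Case 2: Q = 30.12 L/s
Case 3: Q = 32.4 L/s
Case 4: Q = 32.14 L/s
Ranking (highest first): 3, 4, 2, 1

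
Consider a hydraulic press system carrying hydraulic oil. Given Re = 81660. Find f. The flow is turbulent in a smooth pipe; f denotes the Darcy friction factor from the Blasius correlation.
Formula: f = \frac{0.316}{Re^{0.25}}
f = 0.316/81660^0.25 = 0.01869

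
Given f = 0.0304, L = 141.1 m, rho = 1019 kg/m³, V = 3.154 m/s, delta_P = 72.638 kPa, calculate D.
Formula: \Delta P = f \frac{L}{D} \frac{\rho V^2}{2}
Substituting knowns: 72.638 = 0.0304·(141.1/D)·0.5·1019·3.154²/1000
Solving for D: D = 0.0304·141.1·0.5·1019·3.154²/(72.638·1000) = 0.2993 m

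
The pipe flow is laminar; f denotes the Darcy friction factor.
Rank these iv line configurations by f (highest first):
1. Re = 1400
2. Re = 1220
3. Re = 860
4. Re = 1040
Case 1: f = 0.04571
Case 2: f = 0.05246
Case 3: f = 0.07442
Case 4: f = 0.06154
Ranking (highest first): 3, 4, 2, 1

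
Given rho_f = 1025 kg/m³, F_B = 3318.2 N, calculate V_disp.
Formula: F_B = \rho_f g V_{disp}
Substituting knowns: 3318.2 = 1025·9.81·V_disp
Solving for V_disp: V_disp = 3318.2/(1025·9.81) = 0.33 m³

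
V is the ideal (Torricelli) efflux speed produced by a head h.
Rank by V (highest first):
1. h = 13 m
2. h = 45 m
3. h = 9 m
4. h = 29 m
Case 1: V = 15.97 m/s
Case 2: V = 29.71 m/s
Case 3: V = 13.29 m/s
Case 4: V = 23.85 m/s
Ranking (highest first): 2, 4, 1, 3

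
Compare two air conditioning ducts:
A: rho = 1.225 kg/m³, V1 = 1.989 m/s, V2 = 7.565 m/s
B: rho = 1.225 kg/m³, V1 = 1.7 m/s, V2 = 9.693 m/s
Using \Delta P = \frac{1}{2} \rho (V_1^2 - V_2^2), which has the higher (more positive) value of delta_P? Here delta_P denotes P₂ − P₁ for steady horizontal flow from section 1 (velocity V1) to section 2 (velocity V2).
delta_P(A) = -0.03263 kPa, delta_P(B) = -0.05578 kPa. Answer: A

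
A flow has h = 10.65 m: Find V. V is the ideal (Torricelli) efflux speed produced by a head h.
Formula: V = \sqrt{2 g h}
V = √(2·9.81·10.65) = 14.46 m/s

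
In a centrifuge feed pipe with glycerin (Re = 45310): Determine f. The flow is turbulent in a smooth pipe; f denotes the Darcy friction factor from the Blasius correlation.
Formula: f = \frac{0.316}{Re^{0.25}}
f = 0.316/45310^0.25 = 0.02166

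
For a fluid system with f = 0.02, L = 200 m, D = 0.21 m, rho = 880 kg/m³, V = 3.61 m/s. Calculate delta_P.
Formula: \Delta P = f \frac{L}{D} \frac{\rho V^2}{2}
delta_P = 0.02·(200/0.21)·0.5·880·3.61²/1000 = 109.2 kPa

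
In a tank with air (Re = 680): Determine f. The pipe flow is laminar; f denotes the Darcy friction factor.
Formula: f = \frac{64}{Re}
f = 64/680 = 0.09412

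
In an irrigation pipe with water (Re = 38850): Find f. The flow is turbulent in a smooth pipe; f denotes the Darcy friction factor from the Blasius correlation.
Formula: f = \frac{0.316}{Re^{0.25}}
f = 0.316/38850^0.25 = 0.02251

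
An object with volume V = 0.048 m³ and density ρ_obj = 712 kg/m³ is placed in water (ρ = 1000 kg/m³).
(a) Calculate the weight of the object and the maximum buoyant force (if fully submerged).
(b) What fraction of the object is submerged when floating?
(a) W=rho_obj*g*V=712*9.81*0.048=335.3 N; F_B(max)=rho*g*V=1000*9.81*0.048=470.9 N
(b) Floating fraction=rho_obj/rho=712/1000=0.712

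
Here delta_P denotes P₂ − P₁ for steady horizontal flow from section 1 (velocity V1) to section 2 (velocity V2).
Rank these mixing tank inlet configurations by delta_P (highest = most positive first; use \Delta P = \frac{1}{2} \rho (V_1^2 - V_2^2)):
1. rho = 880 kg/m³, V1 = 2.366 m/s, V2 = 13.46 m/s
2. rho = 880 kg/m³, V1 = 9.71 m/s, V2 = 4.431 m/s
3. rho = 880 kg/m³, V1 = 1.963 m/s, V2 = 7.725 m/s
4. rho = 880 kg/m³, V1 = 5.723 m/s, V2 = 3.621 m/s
Case 1: delta_P = -77.25 kPa
Case 2: delta_P = 32.85 kPa
Case 3: delta_P = -24.56 kPa
Case 4: delta_P = 8.642 kPa
Ranking (highest first): 2, 4, 3, 1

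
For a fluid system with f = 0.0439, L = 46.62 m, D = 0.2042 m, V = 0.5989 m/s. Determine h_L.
Formula: h_L = f \frac{L}{D} \frac{V^2}{2g}
h_L = 0.0439·(46.62/0.2042)·0.5989²/(2·9.81) = 0.1832 m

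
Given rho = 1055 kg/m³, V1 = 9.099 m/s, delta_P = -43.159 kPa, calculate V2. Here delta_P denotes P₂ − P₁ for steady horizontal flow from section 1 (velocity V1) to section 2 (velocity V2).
Formula: \Delta P = \frac{1}{2} \rho (V_1^2 - V_2^2)
Substituting knowns: -43.159 = 0.5·1055·(9.099² − V2²)/1000
Solving for V2: V2 = √(9.099² − 2·(-43.159·1000)/1055) = 12.83 m/s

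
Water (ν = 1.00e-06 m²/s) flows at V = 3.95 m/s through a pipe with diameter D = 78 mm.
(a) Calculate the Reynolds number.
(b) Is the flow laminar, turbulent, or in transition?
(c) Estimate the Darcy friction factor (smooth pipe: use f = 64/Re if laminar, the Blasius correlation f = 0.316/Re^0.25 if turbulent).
(a) Re = V·D/ν = 3.95·0.078/1.00e-06 = 308100
(b) Flow regime: turbulent (Re > 4000)
(c) Friction factor: f = 0.316/Re^0.25 = 0.316/308100^0.25 = 0.01341 (Blasius is strictly valid for Re ≲ 1e5; used here as the smooth-pipe estimate the problem specifies)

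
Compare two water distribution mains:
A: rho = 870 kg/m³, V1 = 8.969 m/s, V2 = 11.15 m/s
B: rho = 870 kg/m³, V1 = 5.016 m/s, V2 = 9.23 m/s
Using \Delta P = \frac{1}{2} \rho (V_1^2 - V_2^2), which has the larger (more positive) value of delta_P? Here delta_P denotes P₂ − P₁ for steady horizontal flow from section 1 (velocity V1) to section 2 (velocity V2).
delta_P(A) = -19.09 kPa, delta_P(B) = -26.11 kPa. Answer: A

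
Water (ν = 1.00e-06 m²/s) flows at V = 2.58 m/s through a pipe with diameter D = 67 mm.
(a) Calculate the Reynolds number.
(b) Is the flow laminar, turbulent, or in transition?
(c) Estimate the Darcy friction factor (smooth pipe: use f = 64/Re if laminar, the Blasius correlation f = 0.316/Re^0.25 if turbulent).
(a) Re = V·D/ν = 2.58·0.067/1.00e-06 = 172860
(b) Flow regime: turbulent (Re > 4000)
(c) Friction factor: f = 0.316/Re^0.25 = 0.316/172860^0.25 = 0.0155 (Blasius is strictly valid for Re ≲ 1e5; used here as the smooth-pipe estimate the problem specifies)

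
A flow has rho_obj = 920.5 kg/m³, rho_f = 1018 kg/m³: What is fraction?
Formula: f_{sub} = \frac{\rho_{obj}}{\rho_f}
fraction = 920.5/1018 = 0.9042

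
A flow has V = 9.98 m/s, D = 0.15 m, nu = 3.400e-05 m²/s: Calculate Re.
Formula: Re = \frac{V D}{\nu}
Re = 9.98·0.15/3.400e-05 = 44029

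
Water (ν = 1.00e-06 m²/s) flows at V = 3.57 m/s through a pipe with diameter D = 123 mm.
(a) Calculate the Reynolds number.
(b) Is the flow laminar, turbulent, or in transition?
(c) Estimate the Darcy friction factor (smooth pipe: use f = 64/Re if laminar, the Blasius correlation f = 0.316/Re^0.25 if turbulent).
(a) Re = V·D/ν = 3.57·0.123/1.00e-06 = 439110
(b) Flow regime: turbulent (Re > 4000)
(c) Friction factor: f = 0.316/Re^0.25 = 0.316/439110^0.25 = 0.01228 (Blasius is strictly valid for Re ≲ 1e5; used here as the smooth-pipe estimate the problem specifies)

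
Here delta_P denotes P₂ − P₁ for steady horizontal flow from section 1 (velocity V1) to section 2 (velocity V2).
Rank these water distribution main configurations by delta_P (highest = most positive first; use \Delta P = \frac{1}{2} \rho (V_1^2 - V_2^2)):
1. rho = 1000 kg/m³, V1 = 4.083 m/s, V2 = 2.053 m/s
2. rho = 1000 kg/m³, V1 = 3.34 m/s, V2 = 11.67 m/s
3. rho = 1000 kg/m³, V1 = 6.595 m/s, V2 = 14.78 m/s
Case 1: delta_P = 6.228 kPa
Case 2: delta_P = -62.52 kPa
Case 3: delta_P = -87.48 kPa
Ranking (highest first): 1, 2, 3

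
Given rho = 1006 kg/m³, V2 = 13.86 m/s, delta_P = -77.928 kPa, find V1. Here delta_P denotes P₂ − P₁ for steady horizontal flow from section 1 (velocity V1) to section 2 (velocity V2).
Formula: \Delta P = \frac{1}{2} \rho (V_1^2 - V_2^2)
Substituting knowns: -77.928 = 0.5·1006·(V1² − 13.86²)/1000
Solving for V1: V1 = √(13.86² + 2·(-77.928·1000)/1006) = 6.097 m/s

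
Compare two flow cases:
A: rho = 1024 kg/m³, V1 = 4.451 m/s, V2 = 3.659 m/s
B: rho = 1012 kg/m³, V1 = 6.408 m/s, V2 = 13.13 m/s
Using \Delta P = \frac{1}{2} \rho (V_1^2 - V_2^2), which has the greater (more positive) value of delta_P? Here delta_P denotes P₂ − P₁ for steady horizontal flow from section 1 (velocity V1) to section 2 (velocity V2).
delta_P(A) = 3.289 kPa, delta_P(B) = -66.46 kPa. Answer: A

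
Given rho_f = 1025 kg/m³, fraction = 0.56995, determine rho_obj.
Formula: f_{sub} = \frac{\rho_{obj}}{\rho_f}
Substituting knowns: 0.56995 = rho_obj/1025
Solving for rho_obj: rho_obj = 0.56995·1025 = 584.2 kg/m³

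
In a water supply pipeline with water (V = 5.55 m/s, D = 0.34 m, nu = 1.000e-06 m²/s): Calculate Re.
Formula: Re = \frac{V D}{\nu}
Re = 5.55·0.34/1.000e-06 = 1.887e+06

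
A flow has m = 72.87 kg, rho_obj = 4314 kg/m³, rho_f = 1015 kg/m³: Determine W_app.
Formula: W_{app} = mg\left(1 - \frac{\rho_f}{\rho_{obj}}\right)
W_app = 72.87·9.81·(1 − 1015/4314) = 546.7 N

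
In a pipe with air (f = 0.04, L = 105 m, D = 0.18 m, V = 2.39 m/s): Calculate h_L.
Formula: h_L = f \frac{L}{D} \frac{V^2}{2g}
h_L = 0.04·(105/0.18)·2.39²/(2·9.81) = 6.793 m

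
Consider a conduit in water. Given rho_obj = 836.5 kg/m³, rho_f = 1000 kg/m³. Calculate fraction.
Formula: f_{sub} = \frac{\rho_{obj}}{\rho_f}
fraction = 836.5/1000 = 0.8365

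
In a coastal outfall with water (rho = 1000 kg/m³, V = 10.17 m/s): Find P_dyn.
Formula: P_{dyn} = \frac{1}{2} \rho V^2
P_dyn = 0.5·1000·10.17²/1000 = 51.71 kPa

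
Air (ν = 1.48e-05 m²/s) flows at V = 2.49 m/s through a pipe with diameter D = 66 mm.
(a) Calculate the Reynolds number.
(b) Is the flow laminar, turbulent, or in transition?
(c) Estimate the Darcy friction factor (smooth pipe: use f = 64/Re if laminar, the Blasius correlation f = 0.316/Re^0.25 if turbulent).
(a) Re = V·D/ν = 2.49·0.066/1.48e-05 = 11104
(b) Flow regime: turbulent (Re > 4000)
(c) Friction factor: f = 0.316/Re^0.25 = 0.316/11104^0.25 = 0.03078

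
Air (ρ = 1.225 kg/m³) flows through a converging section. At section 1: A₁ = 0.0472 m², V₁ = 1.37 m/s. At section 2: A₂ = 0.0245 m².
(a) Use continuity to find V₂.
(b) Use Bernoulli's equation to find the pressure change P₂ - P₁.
(a) Continuity: A₁V₁=A₂V₂ -> V₂=A₁V₁/A₂=0.0472*1.37/0.0245=2.64 m/s
(b) Bernoulli: P₂-P₁=0.5*rho*(V₁^2-V₂^2)/1000=0.5*1.225*(1.37^2-2.64^2)/1000=-0.003119 kPa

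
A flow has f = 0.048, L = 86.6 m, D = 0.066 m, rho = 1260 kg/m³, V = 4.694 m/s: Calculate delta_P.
Formula: \Delta P = f \frac{L}{D} \frac{\rho V^2}{2}
delta_P = 0.048·(86.6/0.066)·0.5·1260·4.694²/1000 = 874.3 kPa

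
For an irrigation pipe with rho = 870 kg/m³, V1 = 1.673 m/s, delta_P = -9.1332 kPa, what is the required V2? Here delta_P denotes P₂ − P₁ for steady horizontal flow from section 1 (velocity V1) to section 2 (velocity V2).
Formula: \Delta P = \frac{1}{2} \rho (V_1^2 - V_2^2)
Substituting knowns: -9.1332 = 0.5·870·(1.673² − V2²)/1000
Solving for V2: V2 = √(1.673² − 2·(-9.1332·1000)/870) = 4.878 m/s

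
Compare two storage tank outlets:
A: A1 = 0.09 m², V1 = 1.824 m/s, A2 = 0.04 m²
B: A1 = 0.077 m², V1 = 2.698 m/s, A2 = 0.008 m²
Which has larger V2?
V2(A) = 4.104 m/s, V2(B) = 25.97 m/s. Answer: B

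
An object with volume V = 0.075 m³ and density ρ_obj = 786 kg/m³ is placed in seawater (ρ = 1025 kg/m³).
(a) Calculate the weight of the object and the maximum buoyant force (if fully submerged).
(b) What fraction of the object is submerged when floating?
(a) W=rho_obj*g*V=786*9.81*0.075=578.3 N; F_B(max)=rho*g*V=1025*9.81*0.075=754.1 N
(b) Floating fraction=rho_obj/rho=786/1025=0.767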